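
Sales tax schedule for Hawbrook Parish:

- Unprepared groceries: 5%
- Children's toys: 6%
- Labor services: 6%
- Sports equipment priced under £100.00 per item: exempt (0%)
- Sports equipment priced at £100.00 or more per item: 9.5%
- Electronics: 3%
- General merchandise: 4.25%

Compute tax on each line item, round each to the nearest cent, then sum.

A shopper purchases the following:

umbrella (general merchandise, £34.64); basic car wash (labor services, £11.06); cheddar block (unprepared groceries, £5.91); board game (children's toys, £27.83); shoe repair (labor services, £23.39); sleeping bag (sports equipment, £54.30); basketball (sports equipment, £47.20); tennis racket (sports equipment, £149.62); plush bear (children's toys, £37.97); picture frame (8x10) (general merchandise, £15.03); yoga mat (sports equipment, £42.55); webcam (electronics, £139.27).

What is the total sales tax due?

£26.81

Umbrella £34.64: general merchandise → 4.25% → £1.47
Basic car wash £11.06: labor services → 6% → £0.66
Cheddar block £5.91: unprepared groceries → 5% → £0.30
Board game £27.83: children's toys → 6% → £1.67
Shoe repair £23.39: labor services → 6% → £1.40
Sleeping bag £54.30: sports equipment, under £100.00 → 0% → £0.00
Basketball £47.20: sports equipment, under £100.00 → 0% → £0.00
Tennis racket £149.62: sports equipment, £100.00 or more → 9.5% → £14.21
Plush bear £37.97: children's toys → 6% → £2.28
Picture frame (8x10) £15.03: general merchandise → 4.25% → £0.64
Yoga mat £42.55: sports equipment, under £100.00 → 0% → £0.00
Webcam £139.27: electronics → 3% → £4.18
Total tax = £1.47 + £0.66 + £0.30 + £1.67 + £1.40 + £14.21 + £2.28 + £0.64 + £4.18 = £26.81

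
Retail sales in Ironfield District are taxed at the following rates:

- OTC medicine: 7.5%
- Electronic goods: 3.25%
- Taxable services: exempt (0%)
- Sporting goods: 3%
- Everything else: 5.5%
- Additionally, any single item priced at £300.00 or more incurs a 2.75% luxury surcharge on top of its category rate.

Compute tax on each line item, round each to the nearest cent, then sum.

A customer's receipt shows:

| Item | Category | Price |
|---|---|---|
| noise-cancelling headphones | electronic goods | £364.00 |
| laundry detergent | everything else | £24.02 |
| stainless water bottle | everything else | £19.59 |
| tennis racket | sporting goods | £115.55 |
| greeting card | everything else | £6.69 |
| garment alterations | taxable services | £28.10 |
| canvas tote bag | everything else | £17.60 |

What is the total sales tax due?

Noise-cancelling headphones £364.00: electronic goods → 3.25% + 2.75% surcharge = 6% → £21.84
Laundry detergent £24.02: everything else → 5.5% → £1.32
Stainless water bottle £19.59: everything else → 5.5% → £1.08
Tennis racket £115.55: sporting goods → 3% → £3.47
Greeting card £6.69: everything else → 5.5% → £0.37
Garment alterations £28.10: taxable services → 0% → £0.00
Canvas tote bag £17.60: everything else → 5.5% → £0.97
Total tax = £21.84 + £1.32 + £1.08 + £3.47 + £0.37 + £0.97 = £29.05

£29.05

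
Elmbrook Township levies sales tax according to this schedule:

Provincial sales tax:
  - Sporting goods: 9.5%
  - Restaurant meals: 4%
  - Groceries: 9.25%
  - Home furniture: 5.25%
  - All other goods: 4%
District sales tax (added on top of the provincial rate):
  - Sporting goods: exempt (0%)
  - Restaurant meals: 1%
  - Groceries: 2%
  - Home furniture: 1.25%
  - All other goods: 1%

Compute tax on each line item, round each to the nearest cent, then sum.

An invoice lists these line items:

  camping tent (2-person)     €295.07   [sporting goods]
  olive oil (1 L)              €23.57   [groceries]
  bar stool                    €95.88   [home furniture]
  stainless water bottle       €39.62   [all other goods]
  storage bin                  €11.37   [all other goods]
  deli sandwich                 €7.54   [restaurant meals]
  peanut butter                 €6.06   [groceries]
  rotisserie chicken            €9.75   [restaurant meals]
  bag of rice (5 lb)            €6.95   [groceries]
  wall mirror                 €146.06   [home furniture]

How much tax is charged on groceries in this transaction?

€4.11

Olive oil (1 L) €23.57: groceries → 9.25% + 2% district = 11.25% → €2.65
Peanut butter €6.06: groceries → 9.25% + 2% district = 11.25% → €0.68
Bag of rice (5 lb) €6.95: groceries → 9.25% + 2% district = 11.25% → €0.78
Tax on groceries = €2.65 + €0.68 + €0.78 = €4.11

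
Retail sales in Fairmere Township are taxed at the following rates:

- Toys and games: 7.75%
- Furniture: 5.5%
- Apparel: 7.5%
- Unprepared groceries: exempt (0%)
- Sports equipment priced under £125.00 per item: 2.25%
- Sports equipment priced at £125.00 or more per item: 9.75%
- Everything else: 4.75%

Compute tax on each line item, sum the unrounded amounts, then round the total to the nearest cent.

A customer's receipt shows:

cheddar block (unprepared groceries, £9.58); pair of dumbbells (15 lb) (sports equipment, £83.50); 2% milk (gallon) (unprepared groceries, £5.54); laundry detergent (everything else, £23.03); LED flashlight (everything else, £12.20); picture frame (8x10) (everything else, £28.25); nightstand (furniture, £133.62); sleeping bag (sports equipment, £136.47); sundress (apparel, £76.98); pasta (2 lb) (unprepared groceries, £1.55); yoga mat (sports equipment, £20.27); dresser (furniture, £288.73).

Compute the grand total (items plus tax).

£867.38

Cheddar block £9.58: unprepared groceries → 0% → £0.00
Pair of dumbbells (15 lb) £83.50: sports equipment, under £125.00 → 2.25% → £1.87875
2% milk (gallon) £5.54: unprepared groceries → 0% → £0.00
Laundry detergent £23.03: everything else → 4.75% → £1.093925
LED flashlight £12.20: everything else → 4.75% → £0.5795
Picture frame (8x10) £28.25: everything else → 4.75% → £1.341875
Nightstand £133.62: furniture → 5.5% → £7.3491
Sleeping bag £136.47: sports equipment, £125.00 or more → 9.75% → £13.305825
Sundress £76.98: apparel → 7.5% → £5.7735
Pasta (2 lb) £1.55: unprepared groceries → 0% → £0.00
Yoga mat £20.27: sports equipment, under £125.00 → 2.25% → £0.456075
Dresser £288.73: furniture → 5.5% → £15.88015
Subtotal = £819.72; unrounded tax = £47.6587 → £47.66; total due = £867.38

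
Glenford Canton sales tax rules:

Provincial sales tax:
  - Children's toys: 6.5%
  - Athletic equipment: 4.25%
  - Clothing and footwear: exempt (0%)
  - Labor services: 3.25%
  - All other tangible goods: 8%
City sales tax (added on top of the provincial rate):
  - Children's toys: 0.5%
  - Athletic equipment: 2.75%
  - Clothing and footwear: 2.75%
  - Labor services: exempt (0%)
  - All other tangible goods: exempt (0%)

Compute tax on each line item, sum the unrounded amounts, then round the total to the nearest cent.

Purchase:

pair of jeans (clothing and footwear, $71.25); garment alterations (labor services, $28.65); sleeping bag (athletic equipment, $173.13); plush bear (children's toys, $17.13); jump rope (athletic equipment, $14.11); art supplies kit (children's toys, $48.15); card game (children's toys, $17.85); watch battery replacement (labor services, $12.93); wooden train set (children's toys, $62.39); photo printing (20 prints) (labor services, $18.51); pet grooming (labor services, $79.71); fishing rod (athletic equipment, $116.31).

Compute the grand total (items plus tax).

Pair of jeans $71.25: clothing and footwear → 0% + 2.75% city = 2.75% → $1.959375
Garment alterations $28.65: labor services → 3.25% + 0% city = 3.25% → $0.931125
Sleeping bag $173.13: athletic equipment → 4.25% + 2.75% city = 7% → $12.1191
Plush bear $17.13: children's toys → 6.5% + 0.5% city = 7% → $1.1991
Jump rope $14.11: athletic equipment → 4.25% + 2.75% city = 7% → $0.9877
Art supplies kit $48.15: children's toys → 6.5% + 0.5% city = 7% → $3.3705
Card game $17.85: children's toys → 6.5% + 0.5% city = 7% → $1.2495
Watch battery replacement $12.93: labor services → 3.25% + 0% city = 3.25% → $0.420225
Wooden train set $62.39: children's toys → 6.5% + 0.5% city = 7% → $4.3673
Photo printing (20 prints) $18.51: labor services → 3.25% + 0% city = 3.25% → $0.601575
Pet grooming $79.71: labor services → 3.25% + 0% city = 3.25% → $2.590575
Fishing rod $116.31: athletic equipment → 4.25% + 2.75% city = 7% → $8.1417
Subtotal = $660.12; unrounded tax = $37.937775 → $37.94; total due = $698.06

$698.06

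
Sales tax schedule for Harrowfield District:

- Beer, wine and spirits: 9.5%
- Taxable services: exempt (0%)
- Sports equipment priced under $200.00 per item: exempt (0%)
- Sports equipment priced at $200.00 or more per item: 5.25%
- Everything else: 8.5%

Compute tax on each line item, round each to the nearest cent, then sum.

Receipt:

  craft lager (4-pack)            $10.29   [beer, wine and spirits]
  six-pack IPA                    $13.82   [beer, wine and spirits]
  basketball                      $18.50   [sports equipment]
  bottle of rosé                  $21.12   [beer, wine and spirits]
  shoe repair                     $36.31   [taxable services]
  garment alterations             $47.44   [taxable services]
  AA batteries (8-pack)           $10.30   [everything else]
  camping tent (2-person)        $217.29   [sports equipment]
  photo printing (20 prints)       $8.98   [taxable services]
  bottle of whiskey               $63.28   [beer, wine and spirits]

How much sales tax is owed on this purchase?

Craft lager (4-pack) $10.29: beer, wine and spirits → 9.5% → $0.98
Six-pack IPA $13.82: beer, wine and spirits → 9.5% → $1.31
Basketball $18.50: sports equipment, under $200.00 → 0% → $0.00
Bottle of rosé $21.12: beer, wine and spirits → 9.5% → $2.01
Shoe repair $36.31: taxable services → 0% → $0.00
Garment alterations $47.44: taxable services → 0% → $0.00
AA batteries (8-pack) $10.30: everything else → 8.5% → $0.88
Camping tent (2-person) $217.29: sports equipment, $200.00 or more → 5.25% → $11.41
Photo printing (20 prints) $8.98: taxable services → 0% → $0.00
Bottle of whiskey $63.28: beer, wine and spirits → 9.5% → $6.01
Total tax = $0.98 + $1.31 + $2.01 + $0.88 + $11.41 + $6.01 = $22.60

$22.60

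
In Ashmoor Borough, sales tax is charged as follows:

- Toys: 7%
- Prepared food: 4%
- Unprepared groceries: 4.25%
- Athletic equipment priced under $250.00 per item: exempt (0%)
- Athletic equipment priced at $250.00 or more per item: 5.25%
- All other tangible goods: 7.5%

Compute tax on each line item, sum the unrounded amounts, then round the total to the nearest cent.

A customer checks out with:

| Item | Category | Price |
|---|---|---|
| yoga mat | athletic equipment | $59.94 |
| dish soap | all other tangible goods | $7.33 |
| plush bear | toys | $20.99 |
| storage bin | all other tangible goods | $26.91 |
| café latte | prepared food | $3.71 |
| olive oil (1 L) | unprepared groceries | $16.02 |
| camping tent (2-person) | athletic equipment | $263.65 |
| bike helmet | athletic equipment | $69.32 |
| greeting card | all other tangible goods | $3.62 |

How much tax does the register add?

$18.98

Yoga mat $59.94: athletic equipment, under $250.00 → 0% → $0.00
Dish soap $7.33: all other tangible goods → 7.5% → $0.54975
Plush bear $20.99: toys → 7% → $1.4693
Storage bin $26.91: all other tangible goods → 7.5% → $2.01825
Café latte $3.71: prepared food → 4% → $0.1484
Olive oil (1 L) $16.02: unprepared groceries → 4.25% → $0.68085
Camping tent (2-person) $263.65: athletic equipment, $250.00 or more → 5.25% → $13.841625
Bike helmet $69.32: athletic equipment, under $250.00 → 0% → $0.00
Greeting card $3.62: all other tangible goods → 7.5% → $0.2715
Unrounded tax sum = $18.979675 → $18.98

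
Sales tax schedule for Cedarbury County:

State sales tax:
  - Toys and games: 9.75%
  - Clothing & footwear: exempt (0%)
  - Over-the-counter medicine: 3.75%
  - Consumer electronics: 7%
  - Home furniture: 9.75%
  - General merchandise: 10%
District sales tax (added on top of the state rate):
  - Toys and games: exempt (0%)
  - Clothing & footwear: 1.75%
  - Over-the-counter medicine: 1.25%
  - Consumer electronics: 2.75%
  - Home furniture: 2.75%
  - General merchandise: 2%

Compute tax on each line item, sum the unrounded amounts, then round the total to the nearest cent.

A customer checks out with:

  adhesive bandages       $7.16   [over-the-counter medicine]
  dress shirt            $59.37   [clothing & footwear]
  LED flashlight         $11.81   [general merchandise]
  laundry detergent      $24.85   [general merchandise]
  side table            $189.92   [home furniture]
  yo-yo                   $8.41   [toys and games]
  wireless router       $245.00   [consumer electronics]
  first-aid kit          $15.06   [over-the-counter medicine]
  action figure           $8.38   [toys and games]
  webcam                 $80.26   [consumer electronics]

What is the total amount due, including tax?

$713.86

Adhesive bandages $7.16: over-the-counter medicine → 3.75% + 1.25% district = 5% → $0.358
Dress shirt $59.37: clothing & footwear → 0% + 1.75% district = 1.75% → $1.038975
LED flashlight $11.81: general merchandise → 10% + 2% district = 12% → $1.4172
Laundry detergent $24.85: general merchandise → 10% + 2% district = 12% → $2.982
Side table $189.92: home furniture → 9.75% + 2.75% district = 12.5% → $23.74
Yo-yo $8.41: toys and games → 9.75% + 0% district = 9.75% → $0.819975
Wireless router $245.00: consumer electronics → 7% + 2.75% district = 9.75% → $23.8875
First-aid kit $15.06: over-the-counter medicine → 3.75% + 1.25% district = 5% → $0.753
Action figure $8.38: toys and games → 9.75% + 0% district = 9.75% → $0.81705
Webcam $80.26: consumer electronics → 7% + 2.75% district = 9.75% → $7.82535
Subtotal = $650.22; unrounded tax = $63.63905 → $63.64; total due = $713.86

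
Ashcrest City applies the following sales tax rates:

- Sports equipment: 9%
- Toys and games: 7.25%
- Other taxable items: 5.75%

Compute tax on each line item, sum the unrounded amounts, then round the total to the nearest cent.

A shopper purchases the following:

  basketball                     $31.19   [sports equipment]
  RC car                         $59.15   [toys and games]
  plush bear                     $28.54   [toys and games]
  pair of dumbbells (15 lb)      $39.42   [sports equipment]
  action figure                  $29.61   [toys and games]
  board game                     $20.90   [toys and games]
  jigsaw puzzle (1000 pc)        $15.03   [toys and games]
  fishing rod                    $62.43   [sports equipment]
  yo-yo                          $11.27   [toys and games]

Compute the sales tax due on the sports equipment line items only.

Basketball $31.19: sports equipment → 9% → $2.8071
Pair of dumbbells (15 lb) $39.42: sports equipment → 9% → $3.5478
Fishing rod $62.43: sports equipment → 9% → $5.6187
Tax on sports equipment: unrounded sum = $11.9736 → $11.97

$11.97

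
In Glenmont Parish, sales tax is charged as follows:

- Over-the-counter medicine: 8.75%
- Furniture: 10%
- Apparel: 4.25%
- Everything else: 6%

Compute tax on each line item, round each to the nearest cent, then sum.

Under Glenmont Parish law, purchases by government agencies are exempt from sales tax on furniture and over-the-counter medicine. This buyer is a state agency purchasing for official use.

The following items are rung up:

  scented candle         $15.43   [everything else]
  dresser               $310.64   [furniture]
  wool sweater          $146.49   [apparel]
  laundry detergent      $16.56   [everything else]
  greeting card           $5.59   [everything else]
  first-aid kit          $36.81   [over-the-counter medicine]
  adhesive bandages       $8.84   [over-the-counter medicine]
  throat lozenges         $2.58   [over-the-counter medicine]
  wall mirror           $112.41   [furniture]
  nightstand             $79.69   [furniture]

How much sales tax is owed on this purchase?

Scented candle $15.43: everything else → 6% → $0.93
Dresser $310.64: furniture, buyer-exempt → 0% → $0.00
Wool sweater $146.49: apparel → 4.25% → $6.23
Laundry detergent $16.56: everything else → 6% → $0.99
Greeting card $5.59: everything else → 6% → $0.34
First-aid kit $36.81: over-the-counter medicine, buyer-exempt → 0% → $0.00
Adhesive bandages $8.84: over-the-counter medicine, buyer-exempt → 0% → $0.00
Throat lozenges $2.58: over-the-counter medicine, buyer-exempt → 0% → $0.00
Wall mirror $112.41: furniture, buyer-exempt → 0% → $0.00
Nightstand $79.69: furniture, buyer-exempt → 0% → $0.00
Total tax = $0.93 + $6.23 + $0.99 + $0.34 = $8.49

$8.49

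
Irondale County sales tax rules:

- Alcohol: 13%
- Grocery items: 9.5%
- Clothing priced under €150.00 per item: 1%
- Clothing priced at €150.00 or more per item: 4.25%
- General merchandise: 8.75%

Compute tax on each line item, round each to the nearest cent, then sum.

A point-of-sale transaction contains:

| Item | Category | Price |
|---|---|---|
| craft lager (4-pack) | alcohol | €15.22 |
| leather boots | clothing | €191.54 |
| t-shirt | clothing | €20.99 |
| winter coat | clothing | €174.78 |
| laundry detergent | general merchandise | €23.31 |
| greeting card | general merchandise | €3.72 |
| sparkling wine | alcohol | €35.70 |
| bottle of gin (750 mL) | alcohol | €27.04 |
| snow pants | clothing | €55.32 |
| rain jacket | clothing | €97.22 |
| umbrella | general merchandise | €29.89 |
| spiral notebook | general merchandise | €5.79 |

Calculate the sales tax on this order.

€32.94

Craft lager (4-pack) €15.22: alcohol → 13% → €1.98
Leather boots €191.54: clothing, €150.00 or more → 4.25% → €8.14
T-shirt €20.99: clothing, under €150.00 → 1% → €0.21
Winter coat €174.78: clothing, €150.00 or more → 4.25% → €7.43
Laundry detergent €23.31: general merchandise → 8.75% → €2.04
Greeting card €3.72: general merchandise → 8.75% → €0.33
Sparkling wine €35.70: alcohol → 13% → €4.64
Bottle of gin (750 mL) €27.04: alcohol → 13% → €3.52
Snow pants €55.32: clothing, under €150.00 → 1% → €0.55
Rain jacket €97.22: clothing, under €150.00 → 1% → €0.97
Umbrella €29.89: general merchandise → 8.75% → €2.62
Spiral notebook €5.79: general merchandise → 8.75% → €0.51
Total tax = €1.98 + €8.14 + €0.21 + €7.43 + €2.04 + €0.33 + €4.64 + €3.52 + €0.55 + €0.97 + €2.62 + €0.51 = €32.94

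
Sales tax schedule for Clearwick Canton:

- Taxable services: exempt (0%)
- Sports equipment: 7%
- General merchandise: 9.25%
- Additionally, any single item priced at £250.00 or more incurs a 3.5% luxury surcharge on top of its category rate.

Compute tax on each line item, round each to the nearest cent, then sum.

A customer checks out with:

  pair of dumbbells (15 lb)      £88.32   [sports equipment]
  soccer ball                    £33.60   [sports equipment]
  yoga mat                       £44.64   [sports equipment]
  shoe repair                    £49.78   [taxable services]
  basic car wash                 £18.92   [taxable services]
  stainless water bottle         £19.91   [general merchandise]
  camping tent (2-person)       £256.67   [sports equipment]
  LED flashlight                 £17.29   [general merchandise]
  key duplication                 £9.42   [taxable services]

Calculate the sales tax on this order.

Pair of dumbbells (15 lb) £88.32: sports equipment → 7% → £6.18
Soccer ball £33.60: sports equipment → 7% → £2.35
Yoga mat £44.64: sports equipment → 7% → £3.12
Shoe repair £49.78: taxable services → 0% → £0.00
Basic car wash £18.92: taxable services → 0% → £0.00
Stainless water bottle £19.91: general merchandise → 9.25% → £1.84
Camping tent (2-person) £256.67: sports equipment → 7% + 3.5% surcharge = 10.5% → £26.95
LED flashlight £17.29: general merchandise → 9.25% → £1.60
Key duplication £9.42: taxable services → 0% → £0.00
Total tax = £6.18 + £2.35 + £3.12 + £1.84 + £26.95 + £1.60 = £42.04

£42.04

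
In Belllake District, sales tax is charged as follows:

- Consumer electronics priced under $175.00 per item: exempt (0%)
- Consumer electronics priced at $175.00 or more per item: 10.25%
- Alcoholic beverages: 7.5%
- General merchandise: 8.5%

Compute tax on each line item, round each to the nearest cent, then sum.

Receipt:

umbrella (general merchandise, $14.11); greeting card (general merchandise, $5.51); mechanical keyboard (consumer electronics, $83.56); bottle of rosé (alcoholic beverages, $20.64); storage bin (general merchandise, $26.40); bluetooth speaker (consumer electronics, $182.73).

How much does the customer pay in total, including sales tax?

$357.14

Umbrella $14.11: general merchandise → 8.5% → $1.20
Greeting card $5.51: general merchandise → 8.5% → $0.47
Mechanical keyboard $83.56: consumer electronics, under $175.00 → 0% → $0.00
Bottle of rosé $20.64: alcoholic beverages → 7.5% → $1.55
Storage bin $26.40: general merchandise → 8.5% → $2.24
Bluetooth speaker $182.73: consumer electronics, $175.00 or more → 10.25% → $18.73
Subtotal = $332.95; tax = $24.19; total due = $357.14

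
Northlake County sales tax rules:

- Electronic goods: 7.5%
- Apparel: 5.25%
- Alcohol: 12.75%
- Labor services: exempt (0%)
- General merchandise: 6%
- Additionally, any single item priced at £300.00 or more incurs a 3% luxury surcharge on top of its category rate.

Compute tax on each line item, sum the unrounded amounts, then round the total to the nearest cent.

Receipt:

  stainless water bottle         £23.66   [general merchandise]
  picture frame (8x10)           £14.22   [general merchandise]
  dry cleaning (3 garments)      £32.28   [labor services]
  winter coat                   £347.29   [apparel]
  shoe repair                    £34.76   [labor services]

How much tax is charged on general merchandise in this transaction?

£2.27

Stainless water bottle £23.66: general merchandise → 6% → £1.4196
Picture frame (8x10) £14.22: general merchandise → 6% → £0.8532
Tax on general merchandise: unrounded sum = £2.2728 → £2.27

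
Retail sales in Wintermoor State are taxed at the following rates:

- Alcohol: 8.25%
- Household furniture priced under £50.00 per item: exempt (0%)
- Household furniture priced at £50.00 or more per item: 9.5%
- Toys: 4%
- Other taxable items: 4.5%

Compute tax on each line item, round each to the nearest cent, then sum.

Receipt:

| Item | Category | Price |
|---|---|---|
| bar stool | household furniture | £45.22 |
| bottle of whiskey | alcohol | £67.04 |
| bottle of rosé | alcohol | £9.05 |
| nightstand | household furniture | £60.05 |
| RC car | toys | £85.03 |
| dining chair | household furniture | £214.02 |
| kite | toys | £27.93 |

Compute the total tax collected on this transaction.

Bar stool £45.22: household furniture, under £50.00 → 0% → £0.00
Bottle of whiskey £67.04: alcohol → 8.25% → £5.53
Bottle of rosé £9.05: alcohol → 8.25% → £0.75
Nightstand £60.05: household furniture, £50.00 or more → 9.5% → £5.70
RC car £85.03: toys → 4% → £3.40
Dining chair £214.02: household furniture, £50.00 or more → 9.5% → £20.33
Kite £27.93: toys → 4% → £1.12
Total tax = £5.53 + £0.75 + £5.70 + £3.40 + £20.33 + £1.12 = £36.83

£36.83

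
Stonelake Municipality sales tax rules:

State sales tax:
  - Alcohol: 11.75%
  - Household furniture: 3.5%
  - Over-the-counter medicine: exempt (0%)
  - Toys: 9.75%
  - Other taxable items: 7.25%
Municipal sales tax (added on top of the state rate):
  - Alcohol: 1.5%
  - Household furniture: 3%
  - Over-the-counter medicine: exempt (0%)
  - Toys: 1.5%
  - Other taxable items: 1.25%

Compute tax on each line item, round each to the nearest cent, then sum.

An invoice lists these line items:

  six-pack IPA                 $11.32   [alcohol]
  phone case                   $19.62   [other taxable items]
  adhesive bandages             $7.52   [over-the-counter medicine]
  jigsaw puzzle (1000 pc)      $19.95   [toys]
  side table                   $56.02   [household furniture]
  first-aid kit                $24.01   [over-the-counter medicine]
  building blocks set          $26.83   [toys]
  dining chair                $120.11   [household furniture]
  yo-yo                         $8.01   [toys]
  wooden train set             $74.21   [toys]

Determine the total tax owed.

$29.13

Six-pack IPA $11.32: alcohol → 11.75% + 1.5% municipal = 13.25% → $1.50
Phone case $19.62: other taxable items → 7.25% + 1.25% municipal = 8.5% → $1.67
Adhesive bandages $7.52: over-the-counter medicine → 0% + 0% municipal = 0% → $0.00
Jigsaw puzzle (1000 pc) $19.95: toys → 9.75% + 1.5% municipal = 11.25% → $2.24
Side table $56.02: household furniture → 3.5% + 3% municipal = 6.5% → $3.64
First-aid kit $24.01: over-the-counter medicine → 0% + 0% municipal = 0% → $0.00
Building blocks set $26.83: toys → 9.75% + 1.5% municipal = 11.25% → $3.02
Dining chair $120.11: household furniture → 3.5% + 3% municipal = 6.5% → $7.81
Yo-yo $8.01: toys → 9.75% + 1.5% municipal = 11.25% → $0.90
Wooden train set $74.21: toys → 9.75% + 1.5% municipal = 11.25% → $8.35
Total tax = $1.50 + $1.67 + $2.24 + $3.64 + $3.02 + $7.81 + $0.90 + $8.35 = $29.13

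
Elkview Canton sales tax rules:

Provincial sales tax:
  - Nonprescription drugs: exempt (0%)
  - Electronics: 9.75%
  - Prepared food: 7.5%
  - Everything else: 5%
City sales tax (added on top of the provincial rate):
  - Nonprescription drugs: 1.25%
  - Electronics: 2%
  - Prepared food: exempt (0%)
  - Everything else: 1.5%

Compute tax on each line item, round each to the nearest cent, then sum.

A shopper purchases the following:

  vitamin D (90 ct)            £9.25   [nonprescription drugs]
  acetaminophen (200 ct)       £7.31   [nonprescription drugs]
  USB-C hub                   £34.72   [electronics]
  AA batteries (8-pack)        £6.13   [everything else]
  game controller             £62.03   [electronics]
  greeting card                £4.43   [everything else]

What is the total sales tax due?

Vitamin D (90 ct) £9.25: nonprescription drugs → 0% + 1.25% city = 1.25% → £0.12
Acetaminophen (200 ct) £7.31: nonprescription drugs → 0% + 1.25% city = 1.25% → £0.09
USB-C hub £34.72: electronics → 9.75% + 2% city = 11.75% → £4.08
AA batteries (8-pack) £6.13: everything else → 5% + 1.5% city = 6.5% → £0.40
Game controller £62.03: electronics → 9.75% + 2% city = 11.75% → £7.29
Greeting card £4.43: everything else → 5% + 1.5% city = 6.5% → £0.29
Total tax = £0.12 + £0.09 + £4.08 + £0.40 + £7.29 + £0.29 = £12.27

£12.27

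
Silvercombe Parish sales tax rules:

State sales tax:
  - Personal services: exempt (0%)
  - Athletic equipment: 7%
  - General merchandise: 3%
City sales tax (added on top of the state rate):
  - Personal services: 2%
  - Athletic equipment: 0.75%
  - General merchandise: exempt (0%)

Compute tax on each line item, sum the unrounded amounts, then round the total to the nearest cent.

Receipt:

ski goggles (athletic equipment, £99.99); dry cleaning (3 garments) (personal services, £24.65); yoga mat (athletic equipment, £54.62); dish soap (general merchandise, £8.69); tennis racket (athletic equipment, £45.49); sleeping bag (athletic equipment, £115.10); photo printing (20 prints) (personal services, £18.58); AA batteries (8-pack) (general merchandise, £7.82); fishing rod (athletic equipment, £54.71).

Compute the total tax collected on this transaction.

£30.03

Ski goggles £99.99: athletic equipment → 7% + 0.75% city = 7.75% → £7.749225
Dry cleaning (3 garments) £24.65: personal services → 0% + 2% city = 2% → £0.493
Yoga mat £54.62: athletic equipment → 7% + 0.75% city = 7.75% → £4.23305
Dish soap £8.69: general merchandise → 3% + 0% city = 3% → £0.2607
Tennis racket £45.49: athletic equipment → 7% + 0.75% city = 7.75% → £3.525475
Sleeping bag £115.10: athletic equipment → 7% + 0.75% city = 7.75% → £8.92025
Photo printing (20 prints) £18.58: personal services → 0% + 2% city = 2% → £0.3716
AA batteries (8-pack) £7.82: general merchandise → 3% + 0% city = 3% → £0.2346
Fishing rod £54.71: athletic equipment → 7% + 0.75% city = 7.75% → £4.240025
Unrounded tax sum = £30.027925 → £30.03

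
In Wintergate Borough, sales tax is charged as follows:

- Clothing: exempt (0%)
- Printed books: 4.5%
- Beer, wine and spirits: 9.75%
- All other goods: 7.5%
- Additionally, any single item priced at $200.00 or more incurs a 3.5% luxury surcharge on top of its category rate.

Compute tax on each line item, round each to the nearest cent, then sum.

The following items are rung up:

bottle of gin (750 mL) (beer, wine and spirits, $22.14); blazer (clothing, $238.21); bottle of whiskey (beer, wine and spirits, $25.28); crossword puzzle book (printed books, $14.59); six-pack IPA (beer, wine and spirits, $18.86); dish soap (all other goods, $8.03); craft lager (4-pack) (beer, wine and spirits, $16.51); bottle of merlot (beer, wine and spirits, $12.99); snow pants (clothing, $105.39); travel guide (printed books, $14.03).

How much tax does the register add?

Bottle of gin (750 mL) $22.14: beer, wine and spirits → 9.75% → $2.16
Blazer $238.21: clothing → 0% + 3.5% surcharge = 3.5% → $8.34
Bottle of whiskey $25.28: beer, wine and spirits → 9.75% → $2.46
Crossword puzzle book $14.59: printed books → 4.5% → $0.66
Six-pack IPA $18.86: beer, wine and spirits → 9.75% → $1.84
Dish soap $8.03: all other goods → 7.5% → $0.60
Craft lager (4-pack) $16.51: beer, wine and spirits → 9.75% → $1.61
Bottle of merlot $12.99: beer, wine and spirits → 9.75% → $1.27
Snow pants $105.39: clothing → 0% → $0.00
Travel guide $14.03: printed books → 4.5% → $0.63
Total tax = $2.16 + $8.34 + $2.46 + $0.66 + $1.84 + $0.60 + $1.61 + $1.27 + $0.63 = $19.57

$19.57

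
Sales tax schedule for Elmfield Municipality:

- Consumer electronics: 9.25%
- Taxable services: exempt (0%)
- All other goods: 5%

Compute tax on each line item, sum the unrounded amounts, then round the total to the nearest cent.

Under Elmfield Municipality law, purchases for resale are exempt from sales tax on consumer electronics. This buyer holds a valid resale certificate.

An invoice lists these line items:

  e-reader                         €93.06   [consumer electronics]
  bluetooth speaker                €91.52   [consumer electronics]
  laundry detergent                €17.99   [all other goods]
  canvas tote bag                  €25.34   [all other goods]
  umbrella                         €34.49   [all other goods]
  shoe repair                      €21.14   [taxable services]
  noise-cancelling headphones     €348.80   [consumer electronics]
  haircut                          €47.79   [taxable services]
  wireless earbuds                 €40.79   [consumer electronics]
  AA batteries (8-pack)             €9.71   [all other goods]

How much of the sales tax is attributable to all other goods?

€4.38

Laundry detergent €17.99: all other goods → 5% → €0.8995
Canvas tote bag €25.34: all other goods → 5% → €1.267
Umbrella €34.49: all other goods → 5% → €1.7245
AA batteries (8-pack) €9.71: all other goods → 5% → €0.4855
Tax on all other goods: unrounded sum = €4.3765 → €4.38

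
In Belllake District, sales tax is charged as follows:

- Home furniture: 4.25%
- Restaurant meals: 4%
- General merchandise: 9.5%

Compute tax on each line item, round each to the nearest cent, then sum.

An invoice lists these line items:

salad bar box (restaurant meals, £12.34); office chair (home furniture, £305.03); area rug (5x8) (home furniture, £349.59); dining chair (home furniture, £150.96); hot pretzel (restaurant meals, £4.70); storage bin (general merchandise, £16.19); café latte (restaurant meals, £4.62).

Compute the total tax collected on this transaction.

Salad bar box £12.34: restaurant meals → 4% → £0.49
Office chair £305.03: home furniture → 4.25% → £12.96
Area rug (5x8) £349.59: home furniture → 4.25% → £14.86
Dining chair £150.96: home furniture → 4.25% → £6.42
Hot pretzel £4.70: restaurant meals → 4% → £0.19
Storage bin £16.19: general merchandise → 9.5% → £1.54
Café latte £4.62: restaurant meals → 4% → £0.18
Total tax = £0.49 + £12.96 + £14.86 + £6.42 + £0.19 + £1.54 + £0.18 = £36.64

£36.64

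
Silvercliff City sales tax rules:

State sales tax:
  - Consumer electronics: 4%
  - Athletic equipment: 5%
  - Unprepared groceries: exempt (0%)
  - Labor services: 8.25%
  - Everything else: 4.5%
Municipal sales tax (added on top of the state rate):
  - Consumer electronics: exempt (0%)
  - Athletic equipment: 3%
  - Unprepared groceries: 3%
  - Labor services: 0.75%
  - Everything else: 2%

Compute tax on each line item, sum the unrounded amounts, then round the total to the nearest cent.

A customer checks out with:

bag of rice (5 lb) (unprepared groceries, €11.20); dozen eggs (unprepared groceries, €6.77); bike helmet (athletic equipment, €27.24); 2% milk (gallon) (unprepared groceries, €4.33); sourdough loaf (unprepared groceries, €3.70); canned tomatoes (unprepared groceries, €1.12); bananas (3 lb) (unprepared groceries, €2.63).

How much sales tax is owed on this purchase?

Bag of rice (5 lb) €11.20: unprepared groceries → 0% + 3% municipal = 3% → €0.336
Dozen eggs €6.77: unprepared groceries → 0% + 3% municipal = 3% → €0.2031
Bike helmet €27.24: athletic equipment → 5% + 3% municipal = 8% → €2.1792
2% milk (gallon) €4.33: unprepared groceries → 0% + 3% municipal = 3% → €0.1299
Sourdough loaf €3.70: unprepared groceries → 0% + 3% municipal = 3% → €0.111
Canned tomatoes €1.12: unprepared groceries → 0% + 3% municipal = 3% → €0.0336
Bananas (3 lb) €2.63: unprepared groceries → 0% + 3% municipal = 3% → €0.0789
Unrounded tax sum = €3.0717 → €3.07

€3.07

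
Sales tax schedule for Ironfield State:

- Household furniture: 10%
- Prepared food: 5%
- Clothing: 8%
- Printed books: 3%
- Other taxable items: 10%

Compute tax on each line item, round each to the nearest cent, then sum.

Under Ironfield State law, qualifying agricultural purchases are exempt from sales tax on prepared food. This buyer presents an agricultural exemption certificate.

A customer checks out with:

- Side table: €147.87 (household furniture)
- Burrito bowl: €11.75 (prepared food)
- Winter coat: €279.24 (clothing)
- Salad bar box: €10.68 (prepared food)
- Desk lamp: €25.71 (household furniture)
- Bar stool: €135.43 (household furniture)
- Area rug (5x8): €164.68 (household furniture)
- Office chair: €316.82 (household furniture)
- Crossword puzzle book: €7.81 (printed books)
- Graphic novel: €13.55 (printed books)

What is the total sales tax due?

€102.03

Side table €147.87: household furniture → 10% → €14.79
Burrito bowl €11.75: prepared food, buyer-exempt → 0% → €0.00
Winter coat €279.24: clothing → 8% → €22.34
Salad bar box €10.68: prepared food, buyer-exempt → 0% → €0.00
Desk lamp €25.71: household furniture → 10% → €2.57
Bar stool €135.43: household furniture → 10% → €13.54
Area rug (5x8) €164.68: household furniture → 10% → €16.47
Office chair €316.82: household furniture → 10% → €31.68
Crossword puzzle book €7.81: printed books → 3% → €0.23
Graphic novel €13.55: printed books → 3% → €0.41
Total tax = €14.79 + €22.34 + €2.57 + €13.54 + €16.47 + €31.68 + €0.23 + €0.41 = €102.03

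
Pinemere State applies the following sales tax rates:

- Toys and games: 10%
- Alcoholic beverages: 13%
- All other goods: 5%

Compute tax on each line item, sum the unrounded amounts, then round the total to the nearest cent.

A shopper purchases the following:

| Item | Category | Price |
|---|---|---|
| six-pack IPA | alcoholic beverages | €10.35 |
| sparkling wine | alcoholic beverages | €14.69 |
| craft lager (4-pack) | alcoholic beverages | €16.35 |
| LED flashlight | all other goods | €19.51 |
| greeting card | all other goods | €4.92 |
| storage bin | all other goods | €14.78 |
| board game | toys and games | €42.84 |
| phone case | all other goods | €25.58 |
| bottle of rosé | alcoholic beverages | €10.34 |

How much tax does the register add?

Six-pack IPA €10.35: alcoholic beverages → 13% → €1.3455
Sparkling wine €14.69: alcoholic beverages → 13% → €1.9097
Craft lager (4-pack) €16.35: alcoholic beverages → 13% → €2.1255
LED flashlight €19.51: all other goods → 5% → €0.9755
Greeting card €4.92: all other goods → 5% → €0.246
Storage bin €14.78: all other goods → 5% → €0.739
Board game €42.84: toys and games → 10% → €4.284
Phone case €25.58: all other goods → 5% → €1.279
Bottle of rosé €10.34: alcoholic beverages → 13% → €1.3442
Unrounded tax sum = €14.2484 → €14.25

€14.25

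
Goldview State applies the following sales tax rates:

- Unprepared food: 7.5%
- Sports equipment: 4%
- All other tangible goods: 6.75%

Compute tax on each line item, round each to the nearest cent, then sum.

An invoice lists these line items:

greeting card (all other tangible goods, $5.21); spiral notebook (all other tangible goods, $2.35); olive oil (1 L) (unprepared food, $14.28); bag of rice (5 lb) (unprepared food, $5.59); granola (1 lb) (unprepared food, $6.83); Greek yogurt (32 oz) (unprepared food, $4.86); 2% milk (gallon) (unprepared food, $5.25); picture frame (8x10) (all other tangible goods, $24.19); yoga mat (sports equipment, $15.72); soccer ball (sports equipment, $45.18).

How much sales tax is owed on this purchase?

$7.33

Greeting card $5.21: all other tangible goods → 6.75% → $0.35
Spiral notebook $2.35: all other tangible goods → 6.75% → $0.16
Olive oil (1 L) $14.28: unprepared food → 7.5% → $1.07
Bag of rice (5 lb) $5.59: unprepared food → 7.5% → $0.42
Granola (1 lb) $6.83: unprepared food → 7.5% → $0.51
Greek yogurt (32 oz) $4.86: unprepared food → 7.5% → $0.36
2% milk (gallon) $5.25: unprepared food → 7.5% → $0.39
Picture frame (8x10) $24.19: all other tangible goods → 6.75% → $1.63
Yoga mat $15.72: sports equipment → 4% → $0.63
Soccer ball $45.18: sports equipment → 4% → $1.81
Total tax = $0.35 + $0.16 + $1.07 + $0.42 + $0.51 + $0.36 + $0.39 + $1.63 + $0.63 + $1.81 = $7.33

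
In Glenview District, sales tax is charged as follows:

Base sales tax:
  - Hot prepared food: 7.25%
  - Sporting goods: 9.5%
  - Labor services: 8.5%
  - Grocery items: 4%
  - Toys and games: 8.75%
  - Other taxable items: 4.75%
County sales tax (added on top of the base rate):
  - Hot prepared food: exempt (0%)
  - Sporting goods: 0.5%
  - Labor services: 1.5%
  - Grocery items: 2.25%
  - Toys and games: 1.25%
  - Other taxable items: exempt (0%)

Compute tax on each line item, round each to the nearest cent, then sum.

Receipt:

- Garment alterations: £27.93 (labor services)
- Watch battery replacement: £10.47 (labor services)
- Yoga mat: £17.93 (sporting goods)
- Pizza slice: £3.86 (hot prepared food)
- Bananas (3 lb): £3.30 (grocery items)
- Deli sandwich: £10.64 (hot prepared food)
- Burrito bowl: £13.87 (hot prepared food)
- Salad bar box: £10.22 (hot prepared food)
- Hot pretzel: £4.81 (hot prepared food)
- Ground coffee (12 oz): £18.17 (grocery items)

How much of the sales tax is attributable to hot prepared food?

Pizza slice £3.86: hot prepared food → 7.25% + 0% county = 7.25% → £0.28
Deli sandwich £10.64: hot prepared food → 7.25% + 0% county = 7.25% → £0.77
Burrito bowl £13.87: hot prepared food → 7.25% + 0% county = 7.25% → £1.01
Salad bar box £10.22: hot prepared food → 7.25% + 0% county = 7.25% → £0.74
Hot pretzel £4.81: hot prepared food → 7.25% + 0% county = 7.25% → £0.35
Tax on hot prepared food = £0.28 + £0.77 + £1.01 + £0.74 + £0.35 = £3.15

£3.15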